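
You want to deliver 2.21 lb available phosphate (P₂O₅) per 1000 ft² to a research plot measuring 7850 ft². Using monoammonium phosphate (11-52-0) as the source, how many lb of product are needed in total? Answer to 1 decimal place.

Product per 1000 ft² = 2.21 / 52% = 4.25 lb.
Total product = 4.25 × 7850 / 1000 = 33.3625 lb.

33.4 lb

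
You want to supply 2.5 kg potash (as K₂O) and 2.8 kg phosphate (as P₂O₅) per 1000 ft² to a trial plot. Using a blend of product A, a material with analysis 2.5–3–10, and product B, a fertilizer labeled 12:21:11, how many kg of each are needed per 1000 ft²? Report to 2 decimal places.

12.26 kg product A, 11.58 kg product B

Let a = kg of product A, b = kg of product B (per 1000 ft²).
K₂O: 0.1·a + 0.11·b = 2.5
P₂O₅: 0.03·a + 0.21·b = 2.8
Solving simultaneously: a = 12.2599, b = 11.5819.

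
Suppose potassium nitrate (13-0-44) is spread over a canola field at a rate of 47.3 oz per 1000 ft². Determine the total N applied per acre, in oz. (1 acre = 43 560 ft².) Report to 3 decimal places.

267.850 oz N per acre

nitrogen per 1000 ft² = 47.3 × 13% = 6.149 oz.
Convert to per acre: 6.149 × 43.56 = 267.8504 oz.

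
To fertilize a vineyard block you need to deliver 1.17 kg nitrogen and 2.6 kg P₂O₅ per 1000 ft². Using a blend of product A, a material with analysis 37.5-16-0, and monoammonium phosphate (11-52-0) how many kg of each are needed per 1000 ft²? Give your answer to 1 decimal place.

1.8 kg product A, 4.4 kg monoammonium phosphate

Let a = kg of product A, b = kg of monoammonium phosphate (per 1000 ft²).
N: 0.375·a + 0.11·b = 1.17
P₂O₅: 0.16·a + 0.52·b = 2.6
Solving simultaneously: a = 1.81736, b = 4.44081.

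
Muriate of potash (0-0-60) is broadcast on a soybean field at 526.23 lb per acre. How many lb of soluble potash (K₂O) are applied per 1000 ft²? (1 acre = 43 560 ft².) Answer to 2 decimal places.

7.25 lb K₂O per thousand sq ft

K₂O per acre = 526.23 × 60% = 315.738 lb.
Convert to per 1000 ft²: 315.738 × 0.0229568 = 7.24835 lb.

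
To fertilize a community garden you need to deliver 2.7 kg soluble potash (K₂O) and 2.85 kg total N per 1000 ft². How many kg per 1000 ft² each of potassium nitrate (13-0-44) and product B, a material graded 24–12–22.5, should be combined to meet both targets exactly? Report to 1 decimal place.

Let a = kg of potassium nitrate, b = kg of product B (per 1000 ft²).
K₂O: 0.44·a + 0.225·b = 2.7
N: 0.13·a + 0.24·b = 2.85
Eliminate a: (row1) − 0.44/0.13·(row2) → -0.587308·b = -6.94615, so b = 11.8271.
Back-substitute: a = (2.7 − 0.225·11.8271) / 0.44 = 0.0884086.

0.1 kg potassium nitrate, 11.8 kg product B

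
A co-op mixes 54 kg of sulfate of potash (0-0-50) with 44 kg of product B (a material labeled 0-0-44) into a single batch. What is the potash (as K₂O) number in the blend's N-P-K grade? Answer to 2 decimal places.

Total mass = 54 + 44 = 98 kg.
K₂O mass = 50%×54 + 44%×44 = 46.36 kg.
% K₂O = 46.36 / 98 = 47.3061%.

47.31% K₂O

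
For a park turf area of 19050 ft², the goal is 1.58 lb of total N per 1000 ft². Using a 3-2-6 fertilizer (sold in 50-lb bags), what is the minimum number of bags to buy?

21 bags

Product per 1000 ft² = 1.58 / 3% = 52.6667 lb.
Total product = 52.6667 × 19050 / 1000 = 1003.3 lb.
Bags = ⌈1003.3 / 50⌉ = 21.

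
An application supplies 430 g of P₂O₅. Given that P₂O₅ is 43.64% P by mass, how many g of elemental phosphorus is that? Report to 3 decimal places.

187.652 g P

P = 430 × 0.4364 = 187.652 g.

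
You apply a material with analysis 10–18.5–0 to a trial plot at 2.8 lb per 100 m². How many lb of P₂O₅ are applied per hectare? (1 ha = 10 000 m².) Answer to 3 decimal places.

P₂O₅ per 100 m² = 2.8 × 18.5% = 0.518 lb.
Convert to per hectare: 0.518 × 100 = 51.8 lb.

51.800 lb P₂O₅ per hectare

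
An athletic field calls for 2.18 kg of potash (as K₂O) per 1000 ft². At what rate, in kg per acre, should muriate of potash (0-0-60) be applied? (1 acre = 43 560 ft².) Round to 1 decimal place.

158.3 kg of product per acre

Product per 1000 ft² = 2.18 / 60% = 3.63333 kg.
Convert to per acre: 3.63333 × 43.56 = 158.268 kg.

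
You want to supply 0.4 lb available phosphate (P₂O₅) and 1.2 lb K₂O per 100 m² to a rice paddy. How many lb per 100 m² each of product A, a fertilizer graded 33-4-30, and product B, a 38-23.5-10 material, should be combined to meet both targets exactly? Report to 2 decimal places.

Let a = lb of product A, b = lb of product B (per 100 m²).
P₂O₅: 0.04·a + 0.235·b = 0.4
K₂O: 0.3·a + 0.1·b = 1.2
Eliminate a: (row1) − 0.04/0.3·(row2) → 0.221667·b = 0.24, so b = 1.08271.
Back-substitute: a = (0.4 − 0.235·1.08271) / 0.04 = 3.6391.

3.64 lb product A, 1.08 lb product B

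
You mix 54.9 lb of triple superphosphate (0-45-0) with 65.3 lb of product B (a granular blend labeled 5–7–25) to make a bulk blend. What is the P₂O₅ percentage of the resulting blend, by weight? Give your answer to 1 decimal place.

Total mass = 54.9 + 65.3 = 120.2 lb.
P₂O₅ mass = 45%×54.9 + 7%×65.3 = 29.276 lb.
% P₂O₅ = 29.276 / 120.2 = 24.3561%.

24.4% P₂O₅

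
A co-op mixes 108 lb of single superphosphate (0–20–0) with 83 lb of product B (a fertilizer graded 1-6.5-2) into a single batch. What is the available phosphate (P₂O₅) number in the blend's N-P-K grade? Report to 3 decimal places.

Total mass = 108 + 83 = 191 lb.
P₂O₅ mass = 20%×108 + 6.5%×83 = 26.995 lb.
% P₂O₅ = 26.995 / 191 = 14.1335%.

14.134% P₂O₅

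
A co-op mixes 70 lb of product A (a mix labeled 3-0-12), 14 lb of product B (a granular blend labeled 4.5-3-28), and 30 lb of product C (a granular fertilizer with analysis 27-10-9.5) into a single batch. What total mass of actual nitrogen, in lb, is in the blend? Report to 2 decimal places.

N mass = 3%×70 + 4.5%×14 + 27%×30 = 10.83 lb.

10.83 lb N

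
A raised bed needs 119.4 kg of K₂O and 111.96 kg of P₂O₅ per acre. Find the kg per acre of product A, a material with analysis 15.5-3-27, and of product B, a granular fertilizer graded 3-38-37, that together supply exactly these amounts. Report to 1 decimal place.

Per-acre balance (a = product A, b = product B):
K₂O: 0.27·a + 0.37·b = 119.4
P₂O₅: 0.03·a + 0.38·b = 111.96
Eliminate b: (row1) − 0.37/0.38·(row2) → 0.240789·a = 10.3863, so a = 43.1344.
Then b = (111.96 − 0.03·43.1344) / 0.38 = 291.226.

43.1 kg product A, 291.2 kg product B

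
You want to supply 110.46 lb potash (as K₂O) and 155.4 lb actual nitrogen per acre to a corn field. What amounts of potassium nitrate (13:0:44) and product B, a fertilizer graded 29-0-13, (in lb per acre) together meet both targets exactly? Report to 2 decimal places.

With a, b = lb per acre of potassium nitrate and product B:
K₂O: 0.44·a + 0.13·b = 110.46
N: 0.13·a + 0.29·b = 155.4
Eliminate b: (row1) − 0.13/0.29·(row2) → 0.381724·a = 40.7979, so a = 106.878.
Then b = (155.4 − 0.13·106.878) / 0.29 = 487.951.

106.88 lb potassium nitrate, 487.95 lb product B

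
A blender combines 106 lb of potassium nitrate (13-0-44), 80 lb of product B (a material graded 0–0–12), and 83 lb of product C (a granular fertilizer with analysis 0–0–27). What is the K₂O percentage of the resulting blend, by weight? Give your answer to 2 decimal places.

Total mass = 106 + 80 + 83 = 269 lb.
K₂O mass = 44%×106 + 12%×80 + 27%×83 = 78.65 lb.
% K₂O = 78.65 / 269 = 29.2379%.

29.24% K₂O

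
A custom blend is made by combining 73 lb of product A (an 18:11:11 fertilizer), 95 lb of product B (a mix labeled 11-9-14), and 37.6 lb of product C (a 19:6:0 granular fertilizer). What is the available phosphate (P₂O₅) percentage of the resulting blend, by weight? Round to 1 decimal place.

9.2% P₂O₅

Total mass = 73 + 95 + 37.6 = 205.6 lb.
P₂O₅ mass = 11%×73 + 9%×95 + 6%×37.6 = 18.836 lb.
% P₂O₅ = 18.836 / 205.6 = 9.16148%.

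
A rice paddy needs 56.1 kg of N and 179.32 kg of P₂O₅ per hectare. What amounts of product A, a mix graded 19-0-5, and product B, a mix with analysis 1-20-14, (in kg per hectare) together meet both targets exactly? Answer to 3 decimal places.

Per-hectare balance (a = product A, b = product B):
N: 0.19·a + 0.01·b = 56.1
P₂O₅: 0·a + 0.2·b = 179.32
Solving simultaneously: a = 248.0737, b = 896.6.

248.074 kg product A, 896.600 kg product B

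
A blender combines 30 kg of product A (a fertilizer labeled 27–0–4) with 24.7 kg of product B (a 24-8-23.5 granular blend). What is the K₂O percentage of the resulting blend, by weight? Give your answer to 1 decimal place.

12.8% K₂O

Total mass = 30 + 24.7 = 54.7 kg.
K₂O mass = 4%×30 + 23.5%×24.7 = 7.0045 kg.
% K₂O = 7.0045 / 54.7 = 12.8053%.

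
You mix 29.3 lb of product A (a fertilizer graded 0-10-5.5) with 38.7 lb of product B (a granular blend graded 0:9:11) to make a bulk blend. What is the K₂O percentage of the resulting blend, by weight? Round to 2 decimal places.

8.63% K₂O

Total mass = 29.3 + 38.7 = 68 lb.
K₂O mass = 5.5%×29.3 + 11%×38.7 = 5.8685 lb.
% K₂O = 5.8685 / 68 = 8.63015%.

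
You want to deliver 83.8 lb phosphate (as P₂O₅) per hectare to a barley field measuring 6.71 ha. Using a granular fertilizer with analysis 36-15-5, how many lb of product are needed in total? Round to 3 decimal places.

Product per hectare = 83.8 / 15% = 558.667 lb.
Total product = 558.667 × 6.71 = 3748.6533 lb.

3748.653 lb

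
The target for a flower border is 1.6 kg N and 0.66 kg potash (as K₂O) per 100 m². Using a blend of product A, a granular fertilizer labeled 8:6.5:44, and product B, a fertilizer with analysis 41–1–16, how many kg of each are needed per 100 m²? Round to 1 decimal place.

With a, b = kg per 100 m² of product A and product B:
N: 0.08·a + 0.41·b = 1.6
K₂O: 0.44·a + 0.16·b = 0.66
Solving simultaneously: a = 0.0871122, b = 3.88544.

0.1 kg product A, 3.9 kg product B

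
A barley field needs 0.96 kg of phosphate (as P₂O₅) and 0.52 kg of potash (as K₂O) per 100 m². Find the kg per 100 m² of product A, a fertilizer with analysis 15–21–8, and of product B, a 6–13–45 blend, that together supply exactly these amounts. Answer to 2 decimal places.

4.33 kg product A, 0.39 kg product B

With a, b = kg per 100 m² of product A and product B:
P₂O₅: 0.21·a + 0.13·b = 0.96
K₂O: 0.08·a + 0.45·b = 0.52
Solving simultaneously: a = 4.33294, b = 0.385256.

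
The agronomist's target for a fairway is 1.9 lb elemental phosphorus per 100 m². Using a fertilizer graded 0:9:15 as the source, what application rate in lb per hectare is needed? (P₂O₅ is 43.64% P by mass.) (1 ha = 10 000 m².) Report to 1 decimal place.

4837.6 lb of product per hectare

As P₂O₅: 1.9 / 0.4364 = 4.3538 lb per 100 m².
Product per 100 m² = 4.3538 / 9% = 48.3756 lb.
Convert to per hectare: 48.3756 × 100 = 4837.56 lb.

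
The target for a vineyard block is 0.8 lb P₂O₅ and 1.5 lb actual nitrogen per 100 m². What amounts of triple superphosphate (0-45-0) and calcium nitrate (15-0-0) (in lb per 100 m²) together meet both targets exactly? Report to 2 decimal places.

1.78 lb triple superphosphate, 10.00 lb calcium nitrate

With a, b = lb per 100 m² of triple superphosphate and calcium nitrate:
P₂O₅: 0.45·a + 0·b = 0.8
N: 0·a + 0.15·b = 1.5
Solving simultaneously: a = 1.77778, b = 10.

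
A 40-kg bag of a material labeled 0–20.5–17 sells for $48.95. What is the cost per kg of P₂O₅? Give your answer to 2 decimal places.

P₂O₅ in bag = 40 × 20.5% = 8.2 kg.
Cost per kg P₂O₅ = $48.95 / 8.2 = $5.9695.

$5.97 per kg P₂O₅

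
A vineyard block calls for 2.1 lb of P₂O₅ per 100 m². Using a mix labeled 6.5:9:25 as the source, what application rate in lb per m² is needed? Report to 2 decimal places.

Product per 100 m² = 2.1 / 9% = 23.3333 lb.
Convert to per m²: 23.3333 × 0.01 = 0.233333 lb.

0.23 lb of product per sq m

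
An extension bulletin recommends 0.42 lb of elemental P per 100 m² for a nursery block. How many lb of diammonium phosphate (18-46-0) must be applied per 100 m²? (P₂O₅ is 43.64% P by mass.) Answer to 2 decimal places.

As P₂O₅: 0.42 / 0.4364 = 0.96242 lb per 100 m².
Product per 100 m² = 0.96242 / 46% = 2.09222 lb.

2.09 lb of product per hundred sq m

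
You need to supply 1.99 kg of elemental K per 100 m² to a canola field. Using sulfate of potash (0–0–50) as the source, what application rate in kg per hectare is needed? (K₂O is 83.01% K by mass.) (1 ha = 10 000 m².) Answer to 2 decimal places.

As K₂O: 1.99 / 0.8301 = 2.3973 kg per 100 m².
Product per 100 m² = 2.3973 / 50% = 4.7946 kg.
Convert to per hectare: 4.7946 × 100 = 479.4603 kg.

479.46 kg of product per hectare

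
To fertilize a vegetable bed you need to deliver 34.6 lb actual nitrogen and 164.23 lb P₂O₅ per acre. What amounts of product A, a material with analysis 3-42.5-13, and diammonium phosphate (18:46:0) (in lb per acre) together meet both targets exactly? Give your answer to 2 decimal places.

With a, b = lb per acre of product A and diammonium phosphate:
N: 0.03·a + 0.18·b = 34.6
P₂O₅: 0.425·a + 0.46·b = 164.23
Eliminate b: (row1) − 0.18/0.46·(row2) → -0.136304·a = -29.6639, so a = 217.62998.
Then b = (164.23 − 0.425·217.62998) / 0.46 = 155.951.

217.63 lb product A, 155.95 lb diammonium phosphate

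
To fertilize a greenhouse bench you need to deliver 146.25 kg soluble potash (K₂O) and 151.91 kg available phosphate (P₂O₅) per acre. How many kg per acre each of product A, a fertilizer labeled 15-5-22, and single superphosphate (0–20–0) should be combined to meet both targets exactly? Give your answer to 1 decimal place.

664.8 kg product A, 593.4 kg single superphosphate

Per-acre balance (a = product A, b = single superphosphate):
K₂O: 0.22·a + 0·b = 146.25
P₂O₅: 0.05·a + 0.2·b = 151.91
Eliminate a: (row1) − 0.22/0.05·(row2) → -0.88·b = -522.154, so b = 593.357.
Back-substitute: a = (146.25 − 0·593.357) / 0.22 = 664.773.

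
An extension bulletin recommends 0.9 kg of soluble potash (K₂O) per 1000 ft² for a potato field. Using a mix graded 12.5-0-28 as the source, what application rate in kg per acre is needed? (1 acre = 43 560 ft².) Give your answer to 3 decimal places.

Product per 1000 ft² = 0.9 / 28% = 3.21429 kg.
Convert to per acre: 3.21429 × 43.56 = 140.0143 kg.

140.014 kg of product per acre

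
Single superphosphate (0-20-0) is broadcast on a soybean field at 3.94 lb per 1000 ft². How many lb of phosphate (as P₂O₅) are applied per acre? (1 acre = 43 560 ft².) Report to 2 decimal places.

34.33 lb P₂O₅ per acre

P₂O₅ per 1000 ft² = 3.94 × 20% = 0.788 lb.
Convert to per acre: 0.788 × 43.56 = 34.3253 lb.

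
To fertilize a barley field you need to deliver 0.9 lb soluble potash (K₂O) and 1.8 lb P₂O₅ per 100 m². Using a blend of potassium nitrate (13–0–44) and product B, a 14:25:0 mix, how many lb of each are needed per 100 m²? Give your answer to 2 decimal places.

With a, b = lb per 100 m² of potassium nitrate and product B:
K₂O: 0.44·a + 0·b = 0.9
P₂O₅: 0·a + 0.25·b = 1.8
Solving simultaneously: a = 2.04545, b = 7.2.

2.05 lb potassium nitrate, 7.20 lb product B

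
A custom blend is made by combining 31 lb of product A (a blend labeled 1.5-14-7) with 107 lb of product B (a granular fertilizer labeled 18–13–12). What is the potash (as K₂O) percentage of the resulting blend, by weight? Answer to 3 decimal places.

Total mass = 31 + 107 = 138 lb.
K₂O mass = 7%×31 + 12%×107 = 15.01 lb.
% K₂O = 15.01 / 138 = 10.8768%.

10.877% K₂O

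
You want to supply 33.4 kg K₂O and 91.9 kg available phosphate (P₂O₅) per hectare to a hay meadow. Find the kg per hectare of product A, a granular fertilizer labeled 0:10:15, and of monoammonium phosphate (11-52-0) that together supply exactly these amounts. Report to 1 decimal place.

With a, b = kg per hectare of product A and monoammonium phosphate:
K₂O: 0.15·a + 0·b = 33.4
P₂O₅: 0.1·a + 0.52·b = 91.9
Eliminate b: (row1) − 0/0.52·(row2) → 0.15·a = 33.4, so a = 222.667.
Then b = (91.9 − 0.1·222.667) / 0.52 = 133.91.

222.7 kg product A, 133.9 kg monoammonium phosphate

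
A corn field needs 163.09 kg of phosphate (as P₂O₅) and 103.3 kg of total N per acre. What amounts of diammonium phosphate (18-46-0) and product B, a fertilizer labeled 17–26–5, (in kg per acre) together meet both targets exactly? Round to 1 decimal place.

Let a = kg of diammonium phosphate, b = kg of product B (per acre).
P₂O₅: 0.46·a + 0.26·b = 163.09
N: 0.18·a + 0.17·b = 103.3
Eliminate a: (row1) − 0.46/0.18·(row2) → -0.174444·b = -100.899, so b = 578.401.
Back-substitute: a = (163.09 − 0.26·578.401) / 0.46 = 27.621.

27.6 kg diammonium phosphate, 578.4 kg product B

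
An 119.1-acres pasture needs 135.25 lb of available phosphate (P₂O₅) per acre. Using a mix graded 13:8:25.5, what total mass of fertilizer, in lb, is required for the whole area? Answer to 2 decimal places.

201353.44 lb

Product per acre = 135.25 / 8% = 1690.62 lb.
Total product = 1690.62 × 119.1 = 201353.438 lb.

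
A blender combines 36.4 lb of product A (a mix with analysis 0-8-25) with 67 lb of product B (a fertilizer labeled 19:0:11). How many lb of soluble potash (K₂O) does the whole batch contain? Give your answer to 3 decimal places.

16.470 lb K₂O

K₂O mass = 25%×36.4 + 11%×67 = 16.47 lb.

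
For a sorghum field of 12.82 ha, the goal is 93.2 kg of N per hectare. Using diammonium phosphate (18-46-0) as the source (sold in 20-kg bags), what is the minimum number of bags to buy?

332 bags

Product per hectare = 93.2 / 18% = 517.778 kg.
Total product = 517.778 × 12.82 = 6637.91 kg.
Bags = ⌈6637.91 / 20⌉ = 332.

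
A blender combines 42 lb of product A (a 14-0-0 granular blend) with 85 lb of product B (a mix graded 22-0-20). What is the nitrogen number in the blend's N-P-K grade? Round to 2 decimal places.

Total mass = 42 + 85 = 127 lb.
N mass = 14%×42 + 22%×85 = 24.58 lb.
% N = 24.58 / 127 = 19.3543%.

19.35% N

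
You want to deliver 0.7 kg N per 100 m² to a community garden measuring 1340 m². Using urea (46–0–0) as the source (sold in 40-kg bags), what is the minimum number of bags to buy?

1 bags

Product per 100 m² = 0.7 / 46% = 1.52174 kg.
Total product = 1.52174 × 1340 / 100 = 20.3913 kg.
Bags = ⌈20.3913 / 40⌉ = 1.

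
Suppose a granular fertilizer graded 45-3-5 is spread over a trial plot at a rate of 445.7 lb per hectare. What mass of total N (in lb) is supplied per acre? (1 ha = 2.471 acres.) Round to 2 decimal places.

nitrogen per hectare = 445.7 × 45% = 200.565 lb.
Convert to per acre: 200.565 × 0.404694 = 81.1675 lb.

81.17 lb N per acre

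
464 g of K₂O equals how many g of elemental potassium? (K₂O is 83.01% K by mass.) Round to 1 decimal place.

385.2 g K

K = 464 × 0.8301 = 385.166 g.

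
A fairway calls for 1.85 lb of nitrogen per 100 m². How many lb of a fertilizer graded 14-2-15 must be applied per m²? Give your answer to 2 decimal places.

0.13 lb of product per sq m

Product per 100 m² = 1.85 / 14% = 13.2143 lb.
Convert to per m²: 13.2143 × 0.01 = 0.132143 lb.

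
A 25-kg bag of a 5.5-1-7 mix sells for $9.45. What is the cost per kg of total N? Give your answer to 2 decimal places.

N in bag = 25 × 5.5% = 1.375 kg.
Cost per kg N = $9.45 / 1.375 = $6.8727.

$6.87 per kg N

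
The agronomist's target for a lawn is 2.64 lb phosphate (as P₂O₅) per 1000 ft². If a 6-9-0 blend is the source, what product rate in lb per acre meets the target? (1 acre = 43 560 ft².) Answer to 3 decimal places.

Product per 1000 ft² = 2.64 / 9% = 29.3333 lb.
Convert to per acre: 29.3333 × 43.56 = 1277.76 lb.

1277.760 lb of product per acre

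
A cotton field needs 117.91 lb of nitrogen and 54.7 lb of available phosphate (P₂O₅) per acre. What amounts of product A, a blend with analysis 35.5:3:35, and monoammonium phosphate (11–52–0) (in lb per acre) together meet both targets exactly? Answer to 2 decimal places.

305.00 lb product A, 87.60 lb monoammonium phosphate

Per-acre balance (a = product A, b = monoammonium phosphate):
N: 0.355·a + 0.11·b = 117.91
P₂O₅: 0.03·a + 0.52·b = 54.7
Solving simultaneously: a = 304.998, b = 87.5962.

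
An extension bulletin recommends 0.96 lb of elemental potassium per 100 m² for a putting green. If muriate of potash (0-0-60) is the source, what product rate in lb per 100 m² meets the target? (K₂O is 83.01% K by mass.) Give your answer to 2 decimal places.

As K₂O: 0.96 / 0.8301 = 1.15649 lb per 100 m².
Product per 100 m² = 1.15649 / 60% = 1.92748 lb.

1.93 lb of product per hundred sq m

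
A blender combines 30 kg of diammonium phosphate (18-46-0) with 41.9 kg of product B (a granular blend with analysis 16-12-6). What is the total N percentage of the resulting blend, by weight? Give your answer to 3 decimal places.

16.834% N

Total mass = 30 + 41.9 = 71.9 kg.
N mass = 18%×30 + 16%×41.9 = 12.104 kg.
% N = 12.104 / 71.9 = 16.83449%.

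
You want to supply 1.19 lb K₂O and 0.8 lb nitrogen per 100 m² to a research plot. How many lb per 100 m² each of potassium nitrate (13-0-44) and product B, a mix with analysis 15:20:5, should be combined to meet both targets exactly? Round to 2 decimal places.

2.33 lb potassium nitrate, 3.32 lb product B

With a, b = lb per 100 m² of potassium nitrate and product B:
K₂O: 0.44·a + 0.05·b = 1.19
N: 0.13·a + 0.15·b = 0.8
From row1: a = (1.19 − 0.05·b) / 0.44.
Into row2: 0.13·(1.19 − 0.05·b)/0.44 + 0.15·b = 0.8 → b = 3.31597, a = 2.32773.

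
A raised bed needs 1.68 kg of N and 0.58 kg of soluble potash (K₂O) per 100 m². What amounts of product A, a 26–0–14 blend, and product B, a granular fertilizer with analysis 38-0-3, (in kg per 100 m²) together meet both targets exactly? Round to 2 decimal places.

3.74 kg product A, 1.86 kg product B

With a, b = kg per 100 m² of product A and product B:
N: 0.26·a + 0.38·b = 1.68
K₂O: 0.14·a + 0.03·b = 0.58
Solving simultaneously: a = 3.74449, b = 1.85903.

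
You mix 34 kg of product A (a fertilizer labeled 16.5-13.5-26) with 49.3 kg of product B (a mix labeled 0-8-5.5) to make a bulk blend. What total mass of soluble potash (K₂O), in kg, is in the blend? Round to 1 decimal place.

K₂O mass = 26%×34 + 5.5%×49.3 = 11.5515 kg.

11.6 kg K₂O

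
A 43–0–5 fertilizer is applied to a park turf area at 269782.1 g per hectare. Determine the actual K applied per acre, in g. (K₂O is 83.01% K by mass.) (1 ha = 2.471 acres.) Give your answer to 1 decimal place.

K₂O per hectare = 269782.1 × 5% = 13489.1 g.
Elemental K = 13489.1 × 0.8301 = 11197.3 g per hectare.
Convert to per acre: 11197.3 × 0.404694 = 4531.49 g.

4531.5 g K per acre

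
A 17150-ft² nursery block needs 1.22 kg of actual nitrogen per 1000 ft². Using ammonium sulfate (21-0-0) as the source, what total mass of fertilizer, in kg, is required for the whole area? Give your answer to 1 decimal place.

Product per 1000 ft² = 1.22 / 21% = 5.80952 kg.
Total product = 5.80952 × 17150 / 1000 = 99.6333 kg.

99.6 kg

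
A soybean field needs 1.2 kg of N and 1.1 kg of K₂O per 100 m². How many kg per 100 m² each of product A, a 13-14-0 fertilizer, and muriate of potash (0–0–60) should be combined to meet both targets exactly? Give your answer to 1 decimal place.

9.2 kg product A, 1.8 kg muriate of potash

Let a = kg of product A, b = kg of muriate of potash (per 100 m²).
N: 0.13·a + 0·b = 1.2
K₂O: 0·a + 0.6·b = 1.1
Solving simultaneously: a = 9.23077, b = 1.83333.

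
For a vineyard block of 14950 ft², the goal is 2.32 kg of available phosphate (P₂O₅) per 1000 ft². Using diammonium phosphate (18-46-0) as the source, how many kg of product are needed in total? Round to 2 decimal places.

75.40 kg

Product per 1000 ft² = 2.32 / 46% = 5.04348 kg.
Total product = 5.04348 × 14950 / 1000 = 75.4 kg.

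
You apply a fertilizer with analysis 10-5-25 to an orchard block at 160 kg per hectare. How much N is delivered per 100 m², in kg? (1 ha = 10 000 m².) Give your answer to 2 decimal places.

nitrogen per hectare = 160 × 10% = 16 kg.
Convert to per 100 m²: 16 × 0.01 = 0.16 kg.

0.16 kg N per hundred sq m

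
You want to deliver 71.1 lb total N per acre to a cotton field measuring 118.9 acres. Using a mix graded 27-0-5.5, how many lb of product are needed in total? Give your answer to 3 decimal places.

Product per acre = 71.1 / 27% = 263.333 lb.
Total product = 263.333 × 118.9 = 31310.3333 lb.

31310.333 lb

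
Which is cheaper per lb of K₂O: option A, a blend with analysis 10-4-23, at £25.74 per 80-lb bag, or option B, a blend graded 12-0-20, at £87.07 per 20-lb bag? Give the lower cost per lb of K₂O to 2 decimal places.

option A: K₂O per bag = 80 × 23% = 18.4 lb; cost = 25.74 / 18.4 = £1.3989/lb K₂O.
option B: K₂O per bag = 20 × 20% = 4 lb; cost = 87.07 / 4 = £21.7675/lb K₂O.
option A is cheaper.

£1.40 per lb K₂O (option A)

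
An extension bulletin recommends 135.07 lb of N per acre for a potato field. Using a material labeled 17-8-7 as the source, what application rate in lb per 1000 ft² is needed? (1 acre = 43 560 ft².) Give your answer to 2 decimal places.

Product per acre = 135.07 / 17% = 794.529 lb.
Convert to per 1000 ft²: 794.529 × 0.0229568 = 18.2399 lb.

18.24 lb of product per thousand sq ft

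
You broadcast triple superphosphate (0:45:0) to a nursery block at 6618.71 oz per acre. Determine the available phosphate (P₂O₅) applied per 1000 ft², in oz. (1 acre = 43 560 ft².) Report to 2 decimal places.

68.38 oz P₂O₅ per thousand sq ft

P₂O₅ per acre = 6618.71 × 45% = 2978.42 oz.
Convert to per 1000 ft²: 2978.42 × 0.0229568 = 68.3751 oz.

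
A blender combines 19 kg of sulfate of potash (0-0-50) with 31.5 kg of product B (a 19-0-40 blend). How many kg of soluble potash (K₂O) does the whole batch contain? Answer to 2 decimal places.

22.10 kg K₂O

K₂O mass = 50%×19 + 40%×31.5 = 22.1 kg.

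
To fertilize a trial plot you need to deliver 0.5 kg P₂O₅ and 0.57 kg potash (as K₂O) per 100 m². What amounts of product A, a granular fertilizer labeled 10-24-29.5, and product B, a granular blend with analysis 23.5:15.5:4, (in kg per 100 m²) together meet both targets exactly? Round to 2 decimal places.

Per-100 m² balance (a = product A, b = product B):
P₂O₅: 0.24·a + 0.155·b = 0.5
K₂O: 0.295·a + 0.04·b = 0.57
Solving simultaneously: a = 1.89204, b = 0.296194.

1.89 kg product A, 0.30 kg product B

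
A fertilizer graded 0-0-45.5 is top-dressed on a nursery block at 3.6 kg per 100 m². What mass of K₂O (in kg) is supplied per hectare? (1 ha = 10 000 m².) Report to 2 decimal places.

K₂O per 100 m² = 3.6 × 45.5% = 1.638 kg.
Convert to per hectare: 1.638 × 100 = 163.8 kg.

163.80 kg K₂O per hectare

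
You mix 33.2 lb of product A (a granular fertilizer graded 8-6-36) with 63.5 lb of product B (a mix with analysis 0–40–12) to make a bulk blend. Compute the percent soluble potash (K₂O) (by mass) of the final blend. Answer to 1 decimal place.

20.2% K₂O

Total mass = 33.2 + 63.5 = 96.7 lb.
K₂O mass = 36%×33.2 + 12%×63.5 = 19.572 lb.
% K₂O = 19.572 / 96.7 = 20.2399%.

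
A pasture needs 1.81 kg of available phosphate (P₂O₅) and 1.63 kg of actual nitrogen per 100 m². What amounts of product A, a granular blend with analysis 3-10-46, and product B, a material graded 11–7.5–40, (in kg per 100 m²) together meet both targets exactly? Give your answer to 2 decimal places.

Per-100 m² balance (a = product A, b = product B):
P₂O₅: 0.1·a + 0.075·b = 1.81
N: 0.03·a + 0.11·b = 1.63
Eliminate a: (row1) − 0.1/0.03·(row2) → -0.291667·b = -3.62333, so b = 12.4229.
Back-substitute: a = (1.81 − 0.075·12.4229) / 0.1 = 8.78286.

8.78 kg product A, 12.42 kg product B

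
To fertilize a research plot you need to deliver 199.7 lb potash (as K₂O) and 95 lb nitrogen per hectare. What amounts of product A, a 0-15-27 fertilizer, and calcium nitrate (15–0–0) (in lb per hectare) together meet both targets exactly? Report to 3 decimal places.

Let a = lb of product A, b = lb of calcium nitrate (per hectare).
K₂O: 0.27·a + 0·b = 199.7
N: 0·a + 0.15·b = 95
Solving simultaneously: a = 739.6296, b = 633.3333.

739.630 lb product A, 633.333 lb calcium nitrate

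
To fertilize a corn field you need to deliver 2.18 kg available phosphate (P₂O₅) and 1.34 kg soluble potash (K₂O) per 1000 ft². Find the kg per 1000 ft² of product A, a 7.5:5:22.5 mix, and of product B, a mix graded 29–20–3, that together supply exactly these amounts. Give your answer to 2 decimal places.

4.66 kg product A, 9.74 kg product B

Let a = kg of product A, b = kg of product B (per 1000 ft²).
P₂O₅: 0.05·a + 0.2·b = 2.18
K₂O: 0.225·a + 0.03·b = 1.34
Eliminate b: (row1) − 0.2/0.03·(row2) → -1.45·a = -6.75333, so a = 4.65747.
Then b = (1.34 − 0.225·4.65747) / 0.03 = 9.73563.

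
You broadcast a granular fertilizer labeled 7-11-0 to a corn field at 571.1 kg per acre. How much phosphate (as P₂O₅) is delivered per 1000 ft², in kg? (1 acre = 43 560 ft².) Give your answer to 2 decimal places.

P₂O₅ per acre = 571.1 × 11% = 62.821 kg.
Convert to per 1000 ft²: 62.821 × 0.0229568 = 1.44217 kg.

1.44 kg P₂O₅ per thousand sq ft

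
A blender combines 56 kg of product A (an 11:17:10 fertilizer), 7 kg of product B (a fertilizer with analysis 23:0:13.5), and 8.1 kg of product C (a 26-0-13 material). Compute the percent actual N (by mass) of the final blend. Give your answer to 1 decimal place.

Total mass = 56 + 7 + 8.1 = 71.1 kg.
N mass = 11%×56 + 23%×7 + 26%×8.1 = 9.876 kg.
% N = 9.876 / 71.1 = 13.8903%.

13.9% N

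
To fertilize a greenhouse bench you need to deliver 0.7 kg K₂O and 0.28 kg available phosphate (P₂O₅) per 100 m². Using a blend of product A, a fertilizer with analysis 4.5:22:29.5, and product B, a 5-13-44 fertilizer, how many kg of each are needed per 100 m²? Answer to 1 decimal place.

Let a = kg of product A, b = kg of product B (per 100 m²).
K₂O: 0.295·a + 0.44·b = 0.7
P₂O₅: 0.22·a + 0.13·b = 0.28
Eliminate a: (row1) − 0.295/0.22·(row2) → 0.265682·b = 0.324545, so b = 1.22156.
Back-substitute: a = (0.7 − 0.44·1.22156) / 0.295 = 0.550898.

0.6 kg product A, 1.2 kg product B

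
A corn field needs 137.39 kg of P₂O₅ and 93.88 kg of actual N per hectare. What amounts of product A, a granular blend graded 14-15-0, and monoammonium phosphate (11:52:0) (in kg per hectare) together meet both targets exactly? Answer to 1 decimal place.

598.7 kg product A, 91.5 kg monoammonium phosphate

Let a = kg of product A, b = kg of monoammonium phosphate (per hectare).
P₂O₅: 0.15·a + 0.52·b = 137.39
N: 0.14·a + 0.11·b = 93.88
From row1: a = (137.39 − 0.52·b) / 0.15.
Into row2: 0.14·(137.39 − 0.52·b)/0.15 + 0.11·b = 93.88 → b = 91.5204, a = 598.663.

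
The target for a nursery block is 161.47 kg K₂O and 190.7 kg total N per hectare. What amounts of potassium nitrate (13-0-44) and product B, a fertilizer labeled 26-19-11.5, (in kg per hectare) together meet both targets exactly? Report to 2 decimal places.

With a, b = kg per hectare of potassium nitrate and product B:
K₂O: 0.44·a + 0.115·b = 161.47
N: 0.13·a + 0.26·b = 190.7
Eliminate b: (row1) − 0.115/0.26·(row2) → 0.3825·a = 77.1219, so a = 201.626.
Then b = (190.7 − 0.13·201.626) / 0.26 = 632.649.

201.63 kg potassium nitrate, 632.65 kg product B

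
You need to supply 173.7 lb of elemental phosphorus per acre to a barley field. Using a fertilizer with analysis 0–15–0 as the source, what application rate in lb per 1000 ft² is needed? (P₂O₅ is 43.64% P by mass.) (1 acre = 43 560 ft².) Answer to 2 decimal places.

60.92 lb of product per thousand sq ft

As P₂O₅: 173.7 / 0.4364 = 398.029 lb per acre.
Product per acre = 398.029 / 15% = 2653.53 lb.
Convert to per 1000 ft²: 2653.53 × 0.0229568 = 60.9166 lb.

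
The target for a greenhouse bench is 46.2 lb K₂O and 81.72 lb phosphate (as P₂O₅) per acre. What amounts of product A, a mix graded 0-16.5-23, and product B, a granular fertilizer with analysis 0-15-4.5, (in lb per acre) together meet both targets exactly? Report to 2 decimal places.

120.13 lb product A, 412.65 lb product B

With a, b = lb per acre of product A and product B:
K₂O: 0.23·a + 0.045·b = 46.2
P₂O₅: 0.165·a + 0.15·b = 81.72
Eliminate b: (row1) − 0.045/0.15·(row2) → 0.1805·a = 21.684, so a = 120.133.
Then b = (81.72 − 0.165·120.133) / 0.15 = 412.654.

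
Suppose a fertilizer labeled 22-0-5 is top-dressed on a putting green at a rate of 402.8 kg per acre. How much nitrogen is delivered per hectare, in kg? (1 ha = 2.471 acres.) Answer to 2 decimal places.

218.97 kg N per hectare

nitrogen per acre = 402.8 × 22% = 88.616 kg.
Convert to per hectare: 88.616 × 2.471 = 218.9701 kg.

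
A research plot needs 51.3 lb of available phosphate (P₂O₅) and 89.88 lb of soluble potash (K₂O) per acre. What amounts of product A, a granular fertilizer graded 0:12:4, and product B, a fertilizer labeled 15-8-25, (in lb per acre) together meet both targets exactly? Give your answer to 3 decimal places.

210.246 lb product A, 325.881 lb product B

Per-acre balance (a = product A, b = product B):
P₂O₅: 0.12·a + 0.08·b = 51.3
K₂O: 0.04·a + 0.25·b = 89.88
Eliminate a: (row1) − 0.12/0.04·(row2) → -0.67·b = -218.34, so b = 325.8806.
Back-substitute: a = (51.3 − 0.08·325.8806) / 0.12 = 210.2463.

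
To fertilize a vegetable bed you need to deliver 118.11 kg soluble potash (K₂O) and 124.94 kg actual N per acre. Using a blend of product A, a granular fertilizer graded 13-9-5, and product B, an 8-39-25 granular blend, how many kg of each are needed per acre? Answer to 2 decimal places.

764.43 kg product A, 319.55 kg product B

Per-acre balance (a = product A, b = product B):
K₂O: 0.05·a + 0.25·b = 118.11
N: 0.13·a + 0.08·b = 124.94
From row1: a = (118.11 − 0.25·b) / 0.05.
Into row2: 0.13·(118.11 − 0.25·b)/0.05 + 0.08·b = 124.94 → b = 319.554, a = 764.428.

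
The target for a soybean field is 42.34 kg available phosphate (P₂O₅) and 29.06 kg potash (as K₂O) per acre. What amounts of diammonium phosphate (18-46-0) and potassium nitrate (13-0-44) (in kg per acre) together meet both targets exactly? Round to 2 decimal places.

Per-acre balance (a = diammonium phosphate, b = potassium nitrate):
P₂O₅: 0.46·a + 0·b = 42.34
K₂O: 0·a + 0.44·b = 29.06
Solving simultaneously: a = 92.0435, b = 66.0455.

92.04 kg diammonium phosphate, 66.05 kg potassium nitrate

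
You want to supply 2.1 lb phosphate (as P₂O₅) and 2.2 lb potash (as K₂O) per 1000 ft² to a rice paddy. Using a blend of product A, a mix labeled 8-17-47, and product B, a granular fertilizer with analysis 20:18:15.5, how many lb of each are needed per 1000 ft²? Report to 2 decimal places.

1.21 lb product A, 10.52 lb product B

With a, b = lb per 1000 ft² of product A and product B:
P₂O₅: 0.17·a + 0.18·b = 2.1
K₂O: 0.47·a + 0.155·b = 2.2
From row1: a = (2.1 − 0.18·b) / 0.17.
Into row2: 0.47·(2.1 − 0.18·b)/0.17 + 0.155·b = 2.2 → b = 10.5236, a = 1.2103.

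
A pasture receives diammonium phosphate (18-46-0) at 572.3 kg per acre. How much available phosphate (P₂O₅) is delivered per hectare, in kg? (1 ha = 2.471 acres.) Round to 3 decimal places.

650.511 kg P₂O₅ per hectare

P₂O₅ per acre = 572.3 × 46% = 263.258 kg.
Convert to per hectare: 263.258 × 2.471 = 650.5105 kg.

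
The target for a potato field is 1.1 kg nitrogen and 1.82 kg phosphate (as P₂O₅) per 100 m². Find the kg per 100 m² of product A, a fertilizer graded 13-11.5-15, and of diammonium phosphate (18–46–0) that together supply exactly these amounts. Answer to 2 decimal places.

4.56 kg product A, 2.82 kg diammonium phosphate

Per-100 m² balance (a = product A, b = diammonium phosphate):
N: 0.13·a + 0.18·b = 1.1
P₂O₅: 0.115·a + 0.46·b = 1.82
Solving simultaneously: a = 4.56266, b = 2.81586.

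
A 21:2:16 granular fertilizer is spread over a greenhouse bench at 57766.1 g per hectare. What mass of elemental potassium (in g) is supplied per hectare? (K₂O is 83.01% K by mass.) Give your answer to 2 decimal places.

7672.26 g K per hectare

K₂O per hectare = 57766.1 × 16% = 9242.58 g.
Elemental K = 9242.58 × 0.8301 = 7672.262 g per hectare.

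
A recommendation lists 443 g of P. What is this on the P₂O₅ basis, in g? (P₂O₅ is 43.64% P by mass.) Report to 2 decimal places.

P₂O₅ = 443 / 0.4364 = 1015.124 g.

1015.12 g P₂O₅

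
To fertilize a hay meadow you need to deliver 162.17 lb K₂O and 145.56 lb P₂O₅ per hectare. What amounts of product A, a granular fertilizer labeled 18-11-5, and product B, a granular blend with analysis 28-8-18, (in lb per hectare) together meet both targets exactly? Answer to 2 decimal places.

837.16 lb product A, 668.40 lb product B

Let a = lb of product A, b = lb of product B (per hectare).
K₂O: 0.05·a + 0.18·b = 162.17
P₂O₅: 0.11·a + 0.08·b = 145.56
Eliminate a: (row1) − 0.05/0.11·(row2) → 0.143636·b = 96.0064, so b = 668.399.
Back-substitute: a = (162.17 − 0.18·668.399) / 0.05 = 837.1646.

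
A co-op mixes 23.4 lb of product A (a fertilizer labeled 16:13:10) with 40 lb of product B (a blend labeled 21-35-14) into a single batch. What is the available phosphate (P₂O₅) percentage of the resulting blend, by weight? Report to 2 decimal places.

26.88% P₂O₅

Total mass = 23.4 + 40 = 63.4 lb.
P₂O₅ mass = 13%×23.4 + 35%×40 = 17.042 lb.
% P₂O₅ = 17.042 / 63.4 = 26.8801%.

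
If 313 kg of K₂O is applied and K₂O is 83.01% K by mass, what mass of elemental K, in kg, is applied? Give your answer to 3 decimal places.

259.821 kg K

K = 313 × 0.8301 = 259.8213 kg.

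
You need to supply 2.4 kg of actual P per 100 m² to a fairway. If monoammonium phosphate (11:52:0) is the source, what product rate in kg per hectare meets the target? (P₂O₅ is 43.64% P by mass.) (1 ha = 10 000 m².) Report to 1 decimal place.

As P₂O₅: 2.4 / 0.4364 = 5.49954 kg per 100 m².
Product per 100 m² = 5.49954 / 52% = 10.576 kg.
Convert to per hectare: 10.576 × 100 = 1057.604 kg.

1057.6 kg of product per hectare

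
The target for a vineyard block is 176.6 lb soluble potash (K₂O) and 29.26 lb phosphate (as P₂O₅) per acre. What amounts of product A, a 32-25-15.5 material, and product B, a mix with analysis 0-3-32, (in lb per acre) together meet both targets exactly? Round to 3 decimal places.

53.951 lb product A, 525.743 lb product B

With a, b = lb per acre of product A and product B:
K₂O: 0.155·a + 0.32·b = 176.6
P₂O₅: 0.25·a + 0.03·b = 29.26
From row1: a = (176.6 − 0.32·b) / 0.155.
Into row2: 0.25·(176.6 − 0.32·b)/0.155 + 0.03·b = 29.26 → b = 525.7425, a = 53.9509.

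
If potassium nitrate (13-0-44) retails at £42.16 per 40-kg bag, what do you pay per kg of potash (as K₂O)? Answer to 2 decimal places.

K₂O in bag = 40 × 44% = 17.6 kg.
Cost per kg K₂O = £42.16 / 17.6 = £2.3955.

£2.40 per kg K₂O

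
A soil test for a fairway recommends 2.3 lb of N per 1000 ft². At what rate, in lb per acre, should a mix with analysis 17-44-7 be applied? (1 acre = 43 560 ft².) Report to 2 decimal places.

Product per 1000 ft² = 2.3 / 17% = 13.5294 lb.
Convert to per acre: 13.5294 × 43.56 = 589.341 lb.

589.34 lb of product per acre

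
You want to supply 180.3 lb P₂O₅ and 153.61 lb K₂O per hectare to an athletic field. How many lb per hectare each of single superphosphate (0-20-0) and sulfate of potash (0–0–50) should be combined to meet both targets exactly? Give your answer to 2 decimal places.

901.50 lb single superphosphate, 307.22 lb sulfate of potash

Per-hectare balance (a = single superphosphate, b = sulfate of potash):
P₂O₅: 0.2·a + 0·b = 180.3
K₂O: 0·a + 0.5·b = 153.61
Solving simultaneously: a = 901.5, b = 307.22.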